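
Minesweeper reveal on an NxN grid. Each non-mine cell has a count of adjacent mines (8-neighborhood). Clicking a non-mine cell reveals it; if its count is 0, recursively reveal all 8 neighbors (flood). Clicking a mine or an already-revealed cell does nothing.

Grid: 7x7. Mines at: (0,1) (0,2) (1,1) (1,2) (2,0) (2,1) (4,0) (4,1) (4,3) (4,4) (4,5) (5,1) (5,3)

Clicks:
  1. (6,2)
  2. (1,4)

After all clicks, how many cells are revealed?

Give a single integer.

Click 1 (6,2) count=2: revealed 1 new [(6,2)] -> total=1
Click 2 (1,4) count=0: revealed 16 new [(0,3) (0,4) (0,5) (0,6) (1,3) (1,4) (1,5) (1,6) (2,3) (2,4) (2,5) (2,6) (3,3) (3,4) (3,5) (3,6)] -> total=17

Answer: 17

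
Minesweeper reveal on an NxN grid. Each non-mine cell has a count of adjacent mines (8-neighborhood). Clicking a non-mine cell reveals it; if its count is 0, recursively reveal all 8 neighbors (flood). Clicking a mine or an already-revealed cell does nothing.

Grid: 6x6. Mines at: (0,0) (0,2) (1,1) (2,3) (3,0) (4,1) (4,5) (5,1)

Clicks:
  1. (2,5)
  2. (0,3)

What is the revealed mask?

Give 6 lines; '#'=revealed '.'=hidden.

Click 1 (2,5) count=0: revealed 10 new [(0,3) (0,4) (0,5) (1,3) (1,4) (1,5) (2,4) (2,5) (3,4) (3,5)] -> total=10
Click 2 (0,3) count=1: revealed 0 new [(none)] -> total=10

Answer: ...###
...###
....##
....##
......
......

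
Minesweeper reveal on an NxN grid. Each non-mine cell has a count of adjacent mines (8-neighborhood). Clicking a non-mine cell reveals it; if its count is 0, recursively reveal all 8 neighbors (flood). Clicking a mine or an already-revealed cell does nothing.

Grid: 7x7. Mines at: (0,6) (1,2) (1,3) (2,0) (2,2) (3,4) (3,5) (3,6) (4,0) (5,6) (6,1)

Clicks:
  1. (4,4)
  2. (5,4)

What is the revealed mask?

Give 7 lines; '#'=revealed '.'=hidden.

Answer: .......
.......
.......
.###...
.#####.
.#####.
..####.

Derivation:
Click 1 (4,4) count=2: revealed 1 new [(4,4)] -> total=1
Click 2 (5,4) count=0: revealed 16 new [(3,1) (3,2) (3,3) (4,1) (4,2) (4,3) (4,5) (5,1) (5,2) (5,3) (5,4) (5,5) (6,2) (6,3) (6,4) (6,5)] -> total=17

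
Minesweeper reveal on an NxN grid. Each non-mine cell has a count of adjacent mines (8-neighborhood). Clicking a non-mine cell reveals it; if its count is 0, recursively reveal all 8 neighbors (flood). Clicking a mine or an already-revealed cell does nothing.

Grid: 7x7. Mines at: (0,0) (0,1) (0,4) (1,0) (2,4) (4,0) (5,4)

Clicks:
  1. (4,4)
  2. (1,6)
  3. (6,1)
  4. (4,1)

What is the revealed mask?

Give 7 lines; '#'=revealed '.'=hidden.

Answer: .....##
.###.##
.###.##
.###.##
.######
####.##
####.##

Derivation:
Click 1 (4,4) count=1: revealed 1 new [(4,4)] -> total=1
Click 2 (1,6) count=0: revealed 14 new [(0,5) (0,6) (1,5) (1,6) (2,5) (2,6) (3,5) (3,6) (4,5) (4,6) (5,5) (5,6) (6,5) (6,6)] -> total=15
Click 3 (6,1) count=0: revealed 20 new [(1,1) (1,2) (1,3) (2,1) (2,2) (2,3) (3,1) (3,2) (3,3) (4,1) (4,2) (4,3) (5,0) (5,1) (5,2) (5,3) (6,0) (6,1) (6,2) (6,3)] -> total=35
Click 4 (4,1) count=1: revealed 0 new [(none)] -> total=35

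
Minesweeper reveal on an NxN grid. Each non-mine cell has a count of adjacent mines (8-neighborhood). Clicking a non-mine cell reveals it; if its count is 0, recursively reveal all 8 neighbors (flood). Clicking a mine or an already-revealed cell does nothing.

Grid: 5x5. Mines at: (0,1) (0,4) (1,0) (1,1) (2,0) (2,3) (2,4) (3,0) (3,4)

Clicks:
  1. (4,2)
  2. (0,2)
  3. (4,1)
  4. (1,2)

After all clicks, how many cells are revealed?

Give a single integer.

Click 1 (4,2) count=0: revealed 6 new [(3,1) (3,2) (3,3) (4,1) (4,2) (4,3)] -> total=6
Click 2 (0,2) count=2: revealed 1 new [(0,2)] -> total=7
Click 3 (4,1) count=1: revealed 0 new [(none)] -> total=7
Click 4 (1,2) count=3: revealed 1 new [(1,2)] -> total=8

Answer: 8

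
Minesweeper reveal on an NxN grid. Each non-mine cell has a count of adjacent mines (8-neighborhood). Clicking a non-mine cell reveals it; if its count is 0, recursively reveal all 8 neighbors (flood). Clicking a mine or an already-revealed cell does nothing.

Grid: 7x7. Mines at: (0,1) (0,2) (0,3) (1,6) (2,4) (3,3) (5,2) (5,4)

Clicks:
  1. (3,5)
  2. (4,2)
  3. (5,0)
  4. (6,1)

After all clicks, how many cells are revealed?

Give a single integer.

Answer: 17

Derivation:
Click 1 (3,5) count=1: revealed 1 new [(3,5)] -> total=1
Click 2 (4,2) count=2: revealed 1 new [(4,2)] -> total=2
Click 3 (5,0) count=0: revealed 15 new [(1,0) (1,1) (1,2) (2,0) (2,1) (2,2) (3,0) (3,1) (3,2) (4,0) (4,1) (5,0) (5,1) (6,0) (6,1)] -> total=17
Click 4 (6,1) count=1: revealed 0 new [(none)] -> total=17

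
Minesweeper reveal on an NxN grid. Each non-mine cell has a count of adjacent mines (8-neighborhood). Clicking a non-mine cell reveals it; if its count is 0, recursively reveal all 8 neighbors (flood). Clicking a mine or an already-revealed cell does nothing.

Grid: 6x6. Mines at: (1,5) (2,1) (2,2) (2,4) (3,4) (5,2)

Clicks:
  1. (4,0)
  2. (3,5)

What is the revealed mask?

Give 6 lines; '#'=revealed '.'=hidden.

Answer: ......
......
......
##...#
##....
##....

Derivation:
Click 1 (4,0) count=0: revealed 6 new [(3,0) (3,1) (4,0) (4,1) (5,0) (5,1)] -> total=6
Click 2 (3,5) count=2: revealed 1 new [(3,5)] -> total=7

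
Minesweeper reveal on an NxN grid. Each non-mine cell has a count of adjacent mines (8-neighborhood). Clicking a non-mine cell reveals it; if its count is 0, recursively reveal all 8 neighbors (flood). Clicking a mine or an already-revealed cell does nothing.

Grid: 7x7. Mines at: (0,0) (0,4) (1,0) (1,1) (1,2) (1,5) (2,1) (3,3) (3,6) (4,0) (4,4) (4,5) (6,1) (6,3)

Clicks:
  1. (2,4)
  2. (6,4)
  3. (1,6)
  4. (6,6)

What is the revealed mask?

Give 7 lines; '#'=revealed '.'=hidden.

Click 1 (2,4) count=2: revealed 1 new [(2,4)] -> total=1
Click 2 (6,4) count=1: revealed 1 new [(6,4)] -> total=2
Click 3 (1,6) count=1: revealed 1 new [(1,6)] -> total=3
Click 4 (6,6) count=0: revealed 5 new [(5,4) (5,5) (5,6) (6,5) (6,6)] -> total=8

Answer: .......
......#
....#..
.......
.......
....###
....###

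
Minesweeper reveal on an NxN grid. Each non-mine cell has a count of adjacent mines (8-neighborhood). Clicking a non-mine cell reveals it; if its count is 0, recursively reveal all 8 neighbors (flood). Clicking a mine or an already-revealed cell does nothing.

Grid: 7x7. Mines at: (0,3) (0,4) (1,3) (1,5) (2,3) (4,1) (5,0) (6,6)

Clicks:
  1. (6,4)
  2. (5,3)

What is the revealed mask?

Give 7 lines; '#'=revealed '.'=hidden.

Answer: .......
.......
....###
..#####
..#####
.######
.#####.

Derivation:
Click 1 (6,4) count=0: revealed 24 new [(2,4) (2,5) (2,6) (3,2) (3,3) (3,4) (3,5) (3,6) (4,2) (4,3) (4,4) (4,5) (4,6) (5,1) (5,2) (5,3) (5,4) (5,5) (5,6) (6,1) (6,2) (6,3) (6,4) (6,5)] -> total=24
Click 2 (5,3) count=0: revealed 0 new [(none)] -> total=24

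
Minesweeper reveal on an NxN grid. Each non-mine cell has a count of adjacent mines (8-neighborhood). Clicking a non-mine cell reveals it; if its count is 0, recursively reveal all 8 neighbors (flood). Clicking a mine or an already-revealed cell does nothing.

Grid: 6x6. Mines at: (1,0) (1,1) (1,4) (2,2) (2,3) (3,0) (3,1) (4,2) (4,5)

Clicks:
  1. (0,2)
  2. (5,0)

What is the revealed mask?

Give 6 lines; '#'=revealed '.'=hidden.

Answer: ..#...
......
......
......
##....
##....

Derivation:
Click 1 (0,2) count=1: revealed 1 new [(0,2)] -> total=1
Click 2 (5,0) count=0: revealed 4 new [(4,0) (4,1) (5,0) (5,1)] -> total=5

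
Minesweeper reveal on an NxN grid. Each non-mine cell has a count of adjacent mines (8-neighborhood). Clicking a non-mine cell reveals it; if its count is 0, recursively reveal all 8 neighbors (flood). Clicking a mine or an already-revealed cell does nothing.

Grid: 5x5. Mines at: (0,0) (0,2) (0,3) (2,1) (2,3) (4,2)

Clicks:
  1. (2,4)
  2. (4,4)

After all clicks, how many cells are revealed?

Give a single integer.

Click 1 (2,4) count=1: revealed 1 new [(2,4)] -> total=1
Click 2 (4,4) count=0: revealed 4 new [(3,3) (3,4) (4,3) (4,4)] -> total=5

Answer: 5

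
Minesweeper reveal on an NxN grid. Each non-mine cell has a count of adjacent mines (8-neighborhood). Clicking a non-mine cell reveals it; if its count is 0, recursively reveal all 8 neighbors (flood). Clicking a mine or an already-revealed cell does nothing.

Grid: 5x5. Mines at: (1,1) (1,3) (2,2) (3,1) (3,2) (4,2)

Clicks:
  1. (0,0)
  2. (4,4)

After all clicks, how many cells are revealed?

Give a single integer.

Click 1 (0,0) count=1: revealed 1 new [(0,0)] -> total=1
Click 2 (4,4) count=0: revealed 6 new [(2,3) (2,4) (3,3) (3,4) (4,3) (4,4)] -> total=7

Answer: 7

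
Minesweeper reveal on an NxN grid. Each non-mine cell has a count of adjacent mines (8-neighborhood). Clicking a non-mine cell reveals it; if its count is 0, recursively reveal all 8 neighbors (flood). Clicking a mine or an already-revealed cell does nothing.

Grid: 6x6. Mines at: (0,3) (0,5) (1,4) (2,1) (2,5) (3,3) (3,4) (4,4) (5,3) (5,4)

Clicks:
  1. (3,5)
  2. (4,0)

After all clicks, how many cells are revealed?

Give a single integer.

Answer: 10

Derivation:
Click 1 (3,5) count=3: revealed 1 new [(3,5)] -> total=1
Click 2 (4,0) count=0: revealed 9 new [(3,0) (3,1) (3,2) (4,0) (4,1) (4,2) (5,0) (5,1) (5,2)] -> total=10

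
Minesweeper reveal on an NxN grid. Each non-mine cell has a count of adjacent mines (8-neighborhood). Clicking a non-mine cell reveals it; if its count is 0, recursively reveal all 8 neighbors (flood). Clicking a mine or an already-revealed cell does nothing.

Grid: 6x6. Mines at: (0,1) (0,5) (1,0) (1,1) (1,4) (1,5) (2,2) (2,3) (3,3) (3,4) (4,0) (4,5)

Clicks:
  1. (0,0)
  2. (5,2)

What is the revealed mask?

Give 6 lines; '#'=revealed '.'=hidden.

Answer: #.....
......
......
......
.####.
.####.

Derivation:
Click 1 (0,0) count=3: revealed 1 new [(0,0)] -> total=1
Click 2 (5,2) count=0: revealed 8 new [(4,1) (4,2) (4,3) (4,4) (5,1) (5,2) (5,3) (5,4)] -> total=9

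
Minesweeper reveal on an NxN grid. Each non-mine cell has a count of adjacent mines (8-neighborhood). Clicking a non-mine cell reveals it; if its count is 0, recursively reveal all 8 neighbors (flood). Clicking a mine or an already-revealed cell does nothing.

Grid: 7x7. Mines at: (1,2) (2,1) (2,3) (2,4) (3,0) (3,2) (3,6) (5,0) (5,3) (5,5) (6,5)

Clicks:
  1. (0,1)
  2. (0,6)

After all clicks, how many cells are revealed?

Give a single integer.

Click 1 (0,1) count=1: revealed 1 new [(0,1)] -> total=1
Click 2 (0,6) count=0: revealed 10 new [(0,3) (0,4) (0,5) (0,6) (1,3) (1,4) (1,5) (1,6) (2,5) (2,6)] -> total=11

Answer: 11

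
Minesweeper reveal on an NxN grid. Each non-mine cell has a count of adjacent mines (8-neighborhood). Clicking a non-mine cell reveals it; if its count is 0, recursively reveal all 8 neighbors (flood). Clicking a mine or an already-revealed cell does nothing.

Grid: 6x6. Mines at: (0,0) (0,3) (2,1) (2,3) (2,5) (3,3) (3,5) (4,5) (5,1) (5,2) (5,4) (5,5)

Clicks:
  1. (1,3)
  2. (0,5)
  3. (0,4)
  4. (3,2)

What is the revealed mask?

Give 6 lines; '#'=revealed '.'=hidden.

Click 1 (1,3) count=2: revealed 1 new [(1,3)] -> total=1
Click 2 (0,5) count=0: revealed 4 new [(0,4) (0,5) (1,4) (1,5)] -> total=5
Click 3 (0,4) count=1: revealed 0 new [(none)] -> total=5
Click 4 (3,2) count=3: revealed 1 new [(3,2)] -> total=6

Answer: ....##
...###
......
..#...
......
......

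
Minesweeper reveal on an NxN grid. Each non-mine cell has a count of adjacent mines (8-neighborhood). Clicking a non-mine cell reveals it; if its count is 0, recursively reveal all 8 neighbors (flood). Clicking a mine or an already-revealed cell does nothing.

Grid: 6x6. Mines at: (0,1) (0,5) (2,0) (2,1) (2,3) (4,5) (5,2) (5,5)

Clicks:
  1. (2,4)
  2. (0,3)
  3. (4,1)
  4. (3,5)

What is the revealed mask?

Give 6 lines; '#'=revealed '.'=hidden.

Answer: ..###.
..###.
....#.
.....#
.#....
......

Derivation:
Click 1 (2,4) count=1: revealed 1 new [(2,4)] -> total=1
Click 2 (0,3) count=0: revealed 6 new [(0,2) (0,3) (0,4) (1,2) (1,3) (1,4)] -> total=7
Click 3 (4,1) count=1: revealed 1 new [(4,1)] -> total=8
Click 4 (3,5) count=1: revealed 1 new [(3,5)] -> total=9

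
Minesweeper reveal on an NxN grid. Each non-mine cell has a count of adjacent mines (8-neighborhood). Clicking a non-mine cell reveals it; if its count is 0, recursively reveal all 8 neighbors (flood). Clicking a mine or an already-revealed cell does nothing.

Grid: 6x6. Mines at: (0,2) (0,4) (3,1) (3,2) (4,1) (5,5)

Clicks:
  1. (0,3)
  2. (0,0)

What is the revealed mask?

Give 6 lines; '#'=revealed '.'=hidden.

Answer: ##.#..
##....
##....
......
......
......

Derivation:
Click 1 (0,3) count=2: revealed 1 new [(0,3)] -> total=1
Click 2 (0,0) count=0: revealed 6 new [(0,0) (0,1) (1,0) (1,1) (2,0) (2,1)] -> total=7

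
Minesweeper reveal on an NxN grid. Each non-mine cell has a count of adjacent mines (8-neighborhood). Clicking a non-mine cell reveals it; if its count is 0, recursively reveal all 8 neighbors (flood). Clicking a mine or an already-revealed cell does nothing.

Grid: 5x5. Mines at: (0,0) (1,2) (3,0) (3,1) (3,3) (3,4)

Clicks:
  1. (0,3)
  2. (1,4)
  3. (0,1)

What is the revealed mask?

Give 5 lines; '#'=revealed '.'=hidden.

Answer: .#.##
...##
...##
.....
.....

Derivation:
Click 1 (0,3) count=1: revealed 1 new [(0,3)] -> total=1
Click 2 (1,4) count=0: revealed 5 new [(0,4) (1,3) (1,4) (2,3) (2,4)] -> total=6
Click 3 (0,1) count=2: revealed 1 new [(0,1)] -> total=7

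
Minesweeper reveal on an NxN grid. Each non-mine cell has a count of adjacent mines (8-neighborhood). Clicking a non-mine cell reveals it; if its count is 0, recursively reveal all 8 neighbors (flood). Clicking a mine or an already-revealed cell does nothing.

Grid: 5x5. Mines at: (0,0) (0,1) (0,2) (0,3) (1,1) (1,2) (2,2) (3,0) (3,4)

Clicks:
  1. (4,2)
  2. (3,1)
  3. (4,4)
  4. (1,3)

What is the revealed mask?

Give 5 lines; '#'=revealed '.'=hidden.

Click 1 (4,2) count=0: revealed 6 new [(3,1) (3,2) (3,3) (4,1) (4,2) (4,3)] -> total=6
Click 2 (3,1) count=2: revealed 0 new [(none)] -> total=6
Click 3 (4,4) count=1: revealed 1 new [(4,4)] -> total=7
Click 4 (1,3) count=4: revealed 1 new [(1,3)] -> total=8

Answer: .....
...#.
.....
.###.
.####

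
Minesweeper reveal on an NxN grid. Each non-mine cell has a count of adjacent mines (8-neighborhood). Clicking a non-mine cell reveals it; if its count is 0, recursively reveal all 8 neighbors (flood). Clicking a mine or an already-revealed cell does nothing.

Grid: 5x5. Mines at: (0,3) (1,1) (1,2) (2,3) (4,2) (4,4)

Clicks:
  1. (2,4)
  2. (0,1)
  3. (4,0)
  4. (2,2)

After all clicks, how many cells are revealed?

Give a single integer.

Click 1 (2,4) count=1: revealed 1 new [(2,4)] -> total=1
Click 2 (0,1) count=2: revealed 1 new [(0,1)] -> total=2
Click 3 (4,0) count=0: revealed 6 new [(2,0) (2,1) (3,0) (3,1) (4,0) (4,1)] -> total=8
Click 4 (2,2) count=3: revealed 1 new [(2,2)] -> total=9

Answer: 9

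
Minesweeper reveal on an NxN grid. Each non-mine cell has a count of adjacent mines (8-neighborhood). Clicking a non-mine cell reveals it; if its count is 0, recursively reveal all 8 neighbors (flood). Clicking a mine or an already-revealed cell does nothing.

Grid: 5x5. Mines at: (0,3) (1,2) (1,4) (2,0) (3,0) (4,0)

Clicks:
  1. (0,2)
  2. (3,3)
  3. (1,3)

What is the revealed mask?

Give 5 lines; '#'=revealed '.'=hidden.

Answer: ..#..
...#.
.####
.####
.####

Derivation:
Click 1 (0,2) count=2: revealed 1 new [(0,2)] -> total=1
Click 2 (3,3) count=0: revealed 12 new [(2,1) (2,2) (2,3) (2,4) (3,1) (3,2) (3,3) (3,4) (4,1) (4,2) (4,3) (4,4)] -> total=13
Click 3 (1,3) count=3: revealed 1 new [(1,3)] -> total=14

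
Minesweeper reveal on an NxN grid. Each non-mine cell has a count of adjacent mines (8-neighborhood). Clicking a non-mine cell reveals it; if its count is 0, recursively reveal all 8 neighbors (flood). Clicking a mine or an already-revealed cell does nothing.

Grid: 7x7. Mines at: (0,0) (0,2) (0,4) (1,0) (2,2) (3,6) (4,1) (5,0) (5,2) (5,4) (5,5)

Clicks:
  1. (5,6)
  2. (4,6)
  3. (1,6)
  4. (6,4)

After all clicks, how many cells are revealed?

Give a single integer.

Answer: 9

Derivation:
Click 1 (5,6) count=1: revealed 1 new [(5,6)] -> total=1
Click 2 (4,6) count=2: revealed 1 new [(4,6)] -> total=2
Click 3 (1,6) count=0: revealed 6 new [(0,5) (0,6) (1,5) (1,6) (2,5) (2,6)] -> total=8
Click 4 (6,4) count=2: revealed 1 new [(6,4)] -> total=9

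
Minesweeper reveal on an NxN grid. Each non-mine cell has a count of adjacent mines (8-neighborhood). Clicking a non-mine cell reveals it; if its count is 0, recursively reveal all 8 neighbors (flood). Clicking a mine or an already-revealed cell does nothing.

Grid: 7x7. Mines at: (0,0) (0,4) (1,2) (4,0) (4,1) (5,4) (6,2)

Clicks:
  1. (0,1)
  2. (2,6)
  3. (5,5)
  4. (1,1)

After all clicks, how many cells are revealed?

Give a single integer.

Click 1 (0,1) count=2: revealed 1 new [(0,1)] -> total=1
Click 2 (2,6) count=0: revealed 25 new [(0,5) (0,6) (1,3) (1,4) (1,5) (1,6) (2,2) (2,3) (2,4) (2,5) (2,6) (3,2) (3,3) (3,4) (3,5) (3,6) (4,2) (4,3) (4,4) (4,5) (4,6) (5,5) (5,6) (6,5) (6,6)] -> total=26
Click 3 (5,5) count=1: revealed 0 new [(none)] -> total=26
Click 4 (1,1) count=2: revealed 1 new [(1,1)] -> total=27

Answer: 27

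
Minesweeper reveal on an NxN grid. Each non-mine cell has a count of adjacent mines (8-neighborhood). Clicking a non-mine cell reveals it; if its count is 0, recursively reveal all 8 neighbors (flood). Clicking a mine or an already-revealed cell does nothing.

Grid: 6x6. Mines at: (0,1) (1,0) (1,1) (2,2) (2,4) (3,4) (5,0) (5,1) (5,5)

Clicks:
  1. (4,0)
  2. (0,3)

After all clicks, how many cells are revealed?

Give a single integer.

Click 1 (4,0) count=2: revealed 1 new [(4,0)] -> total=1
Click 2 (0,3) count=0: revealed 8 new [(0,2) (0,3) (0,4) (0,5) (1,2) (1,3) (1,4) (1,5)] -> total=9

Answer: 9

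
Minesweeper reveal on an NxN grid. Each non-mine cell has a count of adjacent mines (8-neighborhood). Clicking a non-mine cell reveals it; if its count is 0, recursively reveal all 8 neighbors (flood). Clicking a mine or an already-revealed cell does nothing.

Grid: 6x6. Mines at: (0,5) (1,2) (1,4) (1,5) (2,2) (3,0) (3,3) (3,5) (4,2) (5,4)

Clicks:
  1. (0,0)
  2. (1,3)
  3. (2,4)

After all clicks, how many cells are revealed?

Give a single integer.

Click 1 (0,0) count=0: revealed 6 new [(0,0) (0,1) (1,0) (1,1) (2,0) (2,1)] -> total=6
Click 2 (1,3) count=3: revealed 1 new [(1,3)] -> total=7
Click 3 (2,4) count=4: revealed 1 new [(2,4)] -> total=8

Answer: 8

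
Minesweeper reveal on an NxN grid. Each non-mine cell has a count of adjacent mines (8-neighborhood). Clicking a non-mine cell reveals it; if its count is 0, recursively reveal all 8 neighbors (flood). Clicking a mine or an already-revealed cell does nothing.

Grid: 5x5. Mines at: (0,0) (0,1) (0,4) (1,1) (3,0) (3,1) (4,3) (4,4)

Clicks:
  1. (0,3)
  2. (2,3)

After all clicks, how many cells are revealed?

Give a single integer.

Click 1 (0,3) count=1: revealed 1 new [(0,3)] -> total=1
Click 2 (2,3) count=0: revealed 9 new [(1,2) (1,3) (1,4) (2,2) (2,3) (2,4) (3,2) (3,3) (3,4)] -> total=10

Answer: 10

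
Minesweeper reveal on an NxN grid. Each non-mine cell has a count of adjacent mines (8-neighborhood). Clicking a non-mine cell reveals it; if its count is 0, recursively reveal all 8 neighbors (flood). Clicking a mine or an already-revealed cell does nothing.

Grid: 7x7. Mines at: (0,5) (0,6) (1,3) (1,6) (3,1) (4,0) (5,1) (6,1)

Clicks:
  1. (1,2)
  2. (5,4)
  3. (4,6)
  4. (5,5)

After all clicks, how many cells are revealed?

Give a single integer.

Click 1 (1,2) count=1: revealed 1 new [(1,2)] -> total=1
Click 2 (5,4) count=0: revealed 25 new [(2,2) (2,3) (2,4) (2,5) (2,6) (3,2) (3,3) (3,4) (3,5) (3,6) (4,2) (4,3) (4,4) (4,5) (4,6) (5,2) (5,3) (5,4) (5,5) (5,6) (6,2) (6,3) (6,4) (6,5) (6,6)] -> total=26
Click 3 (4,6) count=0: revealed 0 new [(none)] -> total=26
Click 4 (5,5) count=0: revealed 0 new [(none)] -> total=26

Answer: 26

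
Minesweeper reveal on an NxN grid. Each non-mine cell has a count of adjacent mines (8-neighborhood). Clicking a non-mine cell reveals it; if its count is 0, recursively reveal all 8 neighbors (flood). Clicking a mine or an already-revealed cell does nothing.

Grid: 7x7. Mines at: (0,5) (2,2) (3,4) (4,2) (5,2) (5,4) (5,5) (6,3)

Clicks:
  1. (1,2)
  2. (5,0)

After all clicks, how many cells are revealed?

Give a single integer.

Click 1 (1,2) count=1: revealed 1 new [(1,2)] -> total=1
Click 2 (5,0) count=0: revealed 19 new [(0,0) (0,1) (0,2) (0,3) (0,4) (1,0) (1,1) (1,3) (1,4) (2,0) (2,1) (3,0) (3,1) (4,0) (4,1) (5,0) (5,1) (6,0) (6,1)] -> total=20

Answer: 20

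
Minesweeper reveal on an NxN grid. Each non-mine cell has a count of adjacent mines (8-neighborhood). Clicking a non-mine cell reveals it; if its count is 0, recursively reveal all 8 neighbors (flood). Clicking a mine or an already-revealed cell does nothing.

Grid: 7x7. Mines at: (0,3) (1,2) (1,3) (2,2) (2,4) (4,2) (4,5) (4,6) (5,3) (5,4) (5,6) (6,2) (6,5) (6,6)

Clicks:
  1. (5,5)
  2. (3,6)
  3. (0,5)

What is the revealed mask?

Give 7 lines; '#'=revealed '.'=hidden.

Click 1 (5,5) count=6: revealed 1 new [(5,5)] -> total=1
Click 2 (3,6) count=2: revealed 1 new [(3,6)] -> total=2
Click 3 (0,5) count=0: revealed 9 new [(0,4) (0,5) (0,6) (1,4) (1,5) (1,6) (2,5) (2,6) (3,5)] -> total=11

Answer: ....###
....###
.....##
.....##
.......
.....#.
.......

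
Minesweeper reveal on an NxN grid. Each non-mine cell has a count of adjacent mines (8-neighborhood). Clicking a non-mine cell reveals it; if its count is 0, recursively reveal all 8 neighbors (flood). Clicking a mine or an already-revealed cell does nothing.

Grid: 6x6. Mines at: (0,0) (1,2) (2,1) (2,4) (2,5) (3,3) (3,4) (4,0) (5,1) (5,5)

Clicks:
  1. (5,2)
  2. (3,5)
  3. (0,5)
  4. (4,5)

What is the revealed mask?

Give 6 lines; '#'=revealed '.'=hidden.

Answer: ...###
...###
......
.....#
.....#
..#...

Derivation:
Click 1 (5,2) count=1: revealed 1 new [(5,2)] -> total=1
Click 2 (3,5) count=3: revealed 1 new [(3,5)] -> total=2
Click 3 (0,5) count=0: revealed 6 new [(0,3) (0,4) (0,5) (1,3) (1,4) (1,5)] -> total=8
Click 4 (4,5) count=2: revealed 1 new [(4,5)] -> total=9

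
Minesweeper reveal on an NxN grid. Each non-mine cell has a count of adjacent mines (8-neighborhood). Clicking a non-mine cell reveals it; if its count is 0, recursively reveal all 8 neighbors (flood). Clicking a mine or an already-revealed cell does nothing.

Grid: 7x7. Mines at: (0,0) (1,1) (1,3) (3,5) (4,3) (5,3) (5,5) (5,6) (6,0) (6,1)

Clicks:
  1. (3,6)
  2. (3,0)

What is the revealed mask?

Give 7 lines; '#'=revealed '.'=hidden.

Click 1 (3,6) count=1: revealed 1 new [(3,6)] -> total=1
Click 2 (3,0) count=0: revealed 12 new [(2,0) (2,1) (2,2) (3,0) (3,1) (3,2) (4,0) (4,1) (4,2) (5,0) (5,1) (5,2)] -> total=13

Answer: .......
.......
###....
###...#
###....
###....
.......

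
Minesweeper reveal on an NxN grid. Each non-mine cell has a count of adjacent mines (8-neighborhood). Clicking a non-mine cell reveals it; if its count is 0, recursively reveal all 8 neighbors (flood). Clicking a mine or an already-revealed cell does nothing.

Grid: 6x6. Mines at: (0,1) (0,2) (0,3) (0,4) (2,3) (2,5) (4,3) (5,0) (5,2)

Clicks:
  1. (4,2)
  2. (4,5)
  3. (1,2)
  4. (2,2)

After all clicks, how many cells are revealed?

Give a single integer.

Answer: 9

Derivation:
Click 1 (4,2) count=2: revealed 1 new [(4,2)] -> total=1
Click 2 (4,5) count=0: revealed 6 new [(3,4) (3,5) (4,4) (4,5) (5,4) (5,5)] -> total=7
Click 3 (1,2) count=4: revealed 1 new [(1,2)] -> total=8
Click 4 (2,2) count=1: revealed 1 new [(2,2)] -> total=9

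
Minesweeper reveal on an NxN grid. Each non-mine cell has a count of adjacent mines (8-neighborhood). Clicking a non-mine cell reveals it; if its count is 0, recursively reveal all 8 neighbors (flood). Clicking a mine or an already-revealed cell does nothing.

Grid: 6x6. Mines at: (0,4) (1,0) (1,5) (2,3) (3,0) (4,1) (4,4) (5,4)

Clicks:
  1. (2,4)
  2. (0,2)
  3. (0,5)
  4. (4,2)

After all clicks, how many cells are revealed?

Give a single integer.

Answer: 9

Derivation:
Click 1 (2,4) count=2: revealed 1 new [(2,4)] -> total=1
Click 2 (0,2) count=0: revealed 6 new [(0,1) (0,2) (0,3) (1,1) (1,2) (1,3)] -> total=7
Click 3 (0,5) count=2: revealed 1 new [(0,5)] -> total=8
Click 4 (4,2) count=1: revealed 1 new [(4,2)] -> total=9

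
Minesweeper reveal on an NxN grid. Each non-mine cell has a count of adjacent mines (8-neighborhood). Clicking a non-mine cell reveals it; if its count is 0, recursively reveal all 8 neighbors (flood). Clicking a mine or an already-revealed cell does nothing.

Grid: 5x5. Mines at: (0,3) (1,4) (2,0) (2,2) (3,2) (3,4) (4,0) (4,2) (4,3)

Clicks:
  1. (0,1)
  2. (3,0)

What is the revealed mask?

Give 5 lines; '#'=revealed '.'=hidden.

Answer: ###..
###..
.....
#....
.....

Derivation:
Click 1 (0,1) count=0: revealed 6 new [(0,0) (0,1) (0,2) (1,0) (1,1) (1,2)] -> total=6
Click 2 (3,0) count=2: revealed 1 new [(3,0)] -> total=7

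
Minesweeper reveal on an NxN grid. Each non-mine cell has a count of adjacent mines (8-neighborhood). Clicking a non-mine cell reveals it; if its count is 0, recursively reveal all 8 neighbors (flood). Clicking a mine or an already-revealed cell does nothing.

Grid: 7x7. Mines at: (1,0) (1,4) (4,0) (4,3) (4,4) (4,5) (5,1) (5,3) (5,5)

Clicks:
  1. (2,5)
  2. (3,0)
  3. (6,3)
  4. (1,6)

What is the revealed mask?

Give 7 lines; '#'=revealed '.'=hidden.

Click 1 (2,5) count=1: revealed 1 new [(2,5)] -> total=1
Click 2 (3,0) count=1: revealed 1 new [(3,0)] -> total=2
Click 3 (6,3) count=1: revealed 1 new [(6,3)] -> total=3
Click 4 (1,6) count=0: revealed 7 new [(0,5) (0,6) (1,5) (1,6) (2,6) (3,5) (3,6)] -> total=10

Answer: .....##
.....##
.....##
#....##
.......
.......
...#...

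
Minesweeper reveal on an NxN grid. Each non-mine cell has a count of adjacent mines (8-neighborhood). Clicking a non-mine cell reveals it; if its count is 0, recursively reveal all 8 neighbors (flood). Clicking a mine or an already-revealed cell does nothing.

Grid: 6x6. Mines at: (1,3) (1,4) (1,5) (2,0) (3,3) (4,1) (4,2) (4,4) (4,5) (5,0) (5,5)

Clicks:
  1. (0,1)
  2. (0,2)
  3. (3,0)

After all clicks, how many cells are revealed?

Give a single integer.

Click 1 (0,1) count=0: revealed 6 new [(0,0) (0,1) (0,2) (1,0) (1,1) (1,2)] -> total=6
Click 2 (0,2) count=1: revealed 0 new [(none)] -> total=6
Click 3 (3,0) count=2: revealed 1 new [(3,0)] -> total=7

Answer: 7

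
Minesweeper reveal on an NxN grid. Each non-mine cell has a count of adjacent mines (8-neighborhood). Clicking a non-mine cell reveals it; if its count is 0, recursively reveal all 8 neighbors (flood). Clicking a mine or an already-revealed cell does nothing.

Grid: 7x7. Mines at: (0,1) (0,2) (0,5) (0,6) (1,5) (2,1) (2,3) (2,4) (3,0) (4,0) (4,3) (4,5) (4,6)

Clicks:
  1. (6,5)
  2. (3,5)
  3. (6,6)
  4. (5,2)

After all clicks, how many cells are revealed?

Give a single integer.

Answer: 15

Derivation:
Click 1 (6,5) count=0: revealed 14 new [(5,0) (5,1) (5,2) (5,3) (5,4) (5,5) (5,6) (6,0) (6,1) (6,2) (6,3) (6,4) (6,5) (6,6)] -> total=14
Click 2 (3,5) count=3: revealed 1 new [(3,5)] -> total=15
Click 3 (6,6) count=0: revealed 0 new [(none)] -> total=15
Click 4 (5,2) count=1: revealed 0 new [(none)] -> total=15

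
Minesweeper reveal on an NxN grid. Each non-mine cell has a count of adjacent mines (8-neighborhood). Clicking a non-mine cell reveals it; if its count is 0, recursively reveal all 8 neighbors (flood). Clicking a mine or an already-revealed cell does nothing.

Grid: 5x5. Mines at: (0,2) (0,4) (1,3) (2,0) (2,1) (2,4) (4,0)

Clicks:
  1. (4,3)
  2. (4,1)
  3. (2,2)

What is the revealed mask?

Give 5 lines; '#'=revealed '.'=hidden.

Answer: .....
.....
..#..
.####
.####

Derivation:
Click 1 (4,3) count=0: revealed 8 new [(3,1) (3,2) (3,3) (3,4) (4,1) (4,2) (4,3) (4,4)] -> total=8
Click 2 (4,1) count=1: revealed 0 new [(none)] -> total=8
Click 3 (2,2) count=2: revealed 1 new [(2,2)] -> total=9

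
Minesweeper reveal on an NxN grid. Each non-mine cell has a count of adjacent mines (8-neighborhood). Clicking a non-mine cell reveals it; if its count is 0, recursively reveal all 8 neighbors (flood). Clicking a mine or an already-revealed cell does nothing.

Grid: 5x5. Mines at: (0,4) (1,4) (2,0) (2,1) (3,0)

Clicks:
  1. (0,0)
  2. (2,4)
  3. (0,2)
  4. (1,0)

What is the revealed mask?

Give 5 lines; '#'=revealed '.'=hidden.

Answer: ####.
####.
....#
.....
.....

Derivation:
Click 1 (0,0) count=0: revealed 8 new [(0,0) (0,1) (0,2) (0,3) (1,0) (1,1) (1,2) (1,3)] -> total=8
Click 2 (2,4) count=1: revealed 1 new [(2,4)] -> total=9
Click 3 (0,2) count=0: revealed 0 new [(none)] -> total=9
Click 4 (1,0) count=2: revealed 0 new [(none)] -> total=9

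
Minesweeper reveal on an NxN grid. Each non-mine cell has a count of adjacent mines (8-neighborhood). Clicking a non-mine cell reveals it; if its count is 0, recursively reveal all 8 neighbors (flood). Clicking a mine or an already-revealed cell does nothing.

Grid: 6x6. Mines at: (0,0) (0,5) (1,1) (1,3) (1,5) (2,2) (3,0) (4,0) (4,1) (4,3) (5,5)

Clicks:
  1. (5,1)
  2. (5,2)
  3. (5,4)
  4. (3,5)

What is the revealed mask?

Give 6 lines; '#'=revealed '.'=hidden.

Answer: ......
......
....##
....##
....##
.##.#.

Derivation:
Click 1 (5,1) count=2: revealed 1 new [(5,1)] -> total=1
Click 2 (5,2) count=2: revealed 1 new [(5,2)] -> total=2
Click 3 (5,4) count=2: revealed 1 new [(5,4)] -> total=3
Click 4 (3,5) count=0: revealed 6 new [(2,4) (2,5) (3,4) (3,5) (4,4) (4,5)] -> total=9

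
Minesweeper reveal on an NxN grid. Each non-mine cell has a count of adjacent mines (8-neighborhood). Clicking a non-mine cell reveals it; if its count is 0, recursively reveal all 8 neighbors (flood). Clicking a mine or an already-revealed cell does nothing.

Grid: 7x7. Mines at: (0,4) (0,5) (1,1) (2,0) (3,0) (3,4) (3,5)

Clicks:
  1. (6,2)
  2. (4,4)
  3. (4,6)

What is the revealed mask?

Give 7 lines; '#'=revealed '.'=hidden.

Answer: .......
.......
.###...
.###...
#######
#######
#######

Derivation:
Click 1 (6,2) count=0: revealed 27 new [(2,1) (2,2) (2,3) (3,1) (3,2) (3,3) (4,0) (4,1) (4,2) (4,3) (4,4) (4,5) (4,6) (5,0) (5,1) (5,2) (5,3) (5,4) (5,5) (5,6) (6,0) (6,1) (6,2) (6,3) (6,4) (6,5) (6,6)] -> total=27
Click 2 (4,4) count=2: revealed 0 new [(none)] -> total=27
Click 3 (4,6) count=1: revealed 0 new [(none)] -> total=27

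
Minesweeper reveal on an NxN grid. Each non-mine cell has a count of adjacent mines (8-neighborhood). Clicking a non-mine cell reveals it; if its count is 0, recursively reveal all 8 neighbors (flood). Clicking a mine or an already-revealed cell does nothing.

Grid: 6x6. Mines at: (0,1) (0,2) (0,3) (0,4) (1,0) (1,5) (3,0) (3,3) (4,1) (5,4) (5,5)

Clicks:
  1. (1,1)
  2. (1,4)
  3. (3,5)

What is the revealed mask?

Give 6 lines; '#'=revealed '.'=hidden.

Click 1 (1,1) count=3: revealed 1 new [(1,1)] -> total=1
Click 2 (1,4) count=3: revealed 1 new [(1,4)] -> total=2
Click 3 (3,5) count=0: revealed 6 new [(2,4) (2,5) (3,4) (3,5) (4,4) (4,5)] -> total=8

Answer: ......
.#..#.
....##
....##
....##
......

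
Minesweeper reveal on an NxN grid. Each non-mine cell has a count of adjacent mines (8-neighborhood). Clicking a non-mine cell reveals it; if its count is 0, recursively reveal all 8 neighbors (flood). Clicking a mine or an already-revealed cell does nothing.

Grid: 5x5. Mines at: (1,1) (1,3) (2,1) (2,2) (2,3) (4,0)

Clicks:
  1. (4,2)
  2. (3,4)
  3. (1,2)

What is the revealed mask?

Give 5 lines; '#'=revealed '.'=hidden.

Click 1 (4,2) count=0: revealed 8 new [(3,1) (3,2) (3,3) (3,4) (4,1) (4,2) (4,3) (4,4)] -> total=8
Click 2 (3,4) count=1: revealed 0 new [(none)] -> total=8
Click 3 (1,2) count=5: revealed 1 new [(1,2)] -> total=9

Answer: .....
..#..
.....
.####
.####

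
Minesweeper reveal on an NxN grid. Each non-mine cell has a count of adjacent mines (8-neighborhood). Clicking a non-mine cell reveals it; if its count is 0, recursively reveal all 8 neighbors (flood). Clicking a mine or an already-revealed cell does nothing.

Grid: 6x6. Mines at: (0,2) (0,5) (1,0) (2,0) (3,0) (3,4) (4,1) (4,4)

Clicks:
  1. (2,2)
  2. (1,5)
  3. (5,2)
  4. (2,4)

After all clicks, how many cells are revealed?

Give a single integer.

Answer: 12

Derivation:
Click 1 (2,2) count=0: revealed 9 new [(1,1) (1,2) (1,3) (2,1) (2,2) (2,3) (3,1) (3,2) (3,3)] -> total=9
Click 2 (1,5) count=1: revealed 1 new [(1,5)] -> total=10
Click 3 (5,2) count=1: revealed 1 new [(5,2)] -> total=11
Click 4 (2,4) count=1: revealed 1 new [(2,4)] -> total=12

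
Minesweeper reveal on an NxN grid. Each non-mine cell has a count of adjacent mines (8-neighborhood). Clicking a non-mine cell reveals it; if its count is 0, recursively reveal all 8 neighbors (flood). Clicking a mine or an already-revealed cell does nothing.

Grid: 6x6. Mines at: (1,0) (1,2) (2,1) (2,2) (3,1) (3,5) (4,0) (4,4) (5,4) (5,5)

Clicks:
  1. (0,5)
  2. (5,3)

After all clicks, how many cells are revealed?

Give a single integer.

Answer: 10

Derivation:
Click 1 (0,5) count=0: revealed 9 new [(0,3) (0,4) (0,5) (1,3) (1,4) (1,5) (2,3) (2,4) (2,5)] -> total=9
Click 2 (5,3) count=2: revealed 1 new [(5,3)] -> total=10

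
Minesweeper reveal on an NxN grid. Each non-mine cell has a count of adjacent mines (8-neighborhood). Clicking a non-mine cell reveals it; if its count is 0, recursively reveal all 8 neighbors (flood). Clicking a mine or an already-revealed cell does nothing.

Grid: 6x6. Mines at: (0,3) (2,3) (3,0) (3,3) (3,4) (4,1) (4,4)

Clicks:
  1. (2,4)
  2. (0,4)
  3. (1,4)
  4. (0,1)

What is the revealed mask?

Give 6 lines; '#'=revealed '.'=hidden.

Click 1 (2,4) count=3: revealed 1 new [(2,4)] -> total=1
Click 2 (0,4) count=1: revealed 1 new [(0,4)] -> total=2
Click 3 (1,4) count=2: revealed 1 new [(1,4)] -> total=3
Click 4 (0,1) count=0: revealed 9 new [(0,0) (0,1) (0,2) (1,0) (1,1) (1,2) (2,0) (2,1) (2,2)] -> total=12

Answer: ###.#.
###.#.
###.#.
......
......
......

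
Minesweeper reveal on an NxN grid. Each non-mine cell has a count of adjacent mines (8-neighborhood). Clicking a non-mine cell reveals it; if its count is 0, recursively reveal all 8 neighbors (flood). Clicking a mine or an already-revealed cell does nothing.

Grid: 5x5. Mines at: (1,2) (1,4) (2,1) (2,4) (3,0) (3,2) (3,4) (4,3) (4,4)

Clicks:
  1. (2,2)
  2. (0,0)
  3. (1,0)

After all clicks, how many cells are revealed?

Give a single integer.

Click 1 (2,2) count=3: revealed 1 new [(2,2)] -> total=1
Click 2 (0,0) count=0: revealed 4 new [(0,0) (0,1) (1,0) (1,1)] -> total=5
Click 3 (1,0) count=1: revealed 0 new [(none)] -> total=5

Answer: 5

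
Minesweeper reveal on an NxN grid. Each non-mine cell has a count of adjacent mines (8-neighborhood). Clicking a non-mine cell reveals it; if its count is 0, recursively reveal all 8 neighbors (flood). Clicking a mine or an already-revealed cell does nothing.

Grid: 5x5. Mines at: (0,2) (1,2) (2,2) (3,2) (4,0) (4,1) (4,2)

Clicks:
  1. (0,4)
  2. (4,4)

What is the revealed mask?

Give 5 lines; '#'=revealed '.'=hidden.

Answer: ...##
...##
...##
...##
...##

Derivation:
Click 1 (0,4) count=0: revealed 10 new [(0,3) (0,4) (1,3) (1,4) (2,3) (2,4) (3,3) (3,4) (4,3) (4,4)] -> total=10
Click 2 (4,4) count=0: revealed 0 new [(none)] -> total=10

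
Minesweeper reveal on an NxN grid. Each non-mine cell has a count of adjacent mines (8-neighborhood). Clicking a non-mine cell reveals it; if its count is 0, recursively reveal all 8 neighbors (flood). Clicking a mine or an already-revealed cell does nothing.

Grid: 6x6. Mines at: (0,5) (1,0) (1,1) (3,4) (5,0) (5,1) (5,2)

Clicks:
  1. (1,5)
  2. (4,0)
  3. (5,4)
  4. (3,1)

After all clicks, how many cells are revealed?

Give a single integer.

Click 1 (1,5) count=1: revealed 1 new [(1,5)] -> total=1
Click 2 (4,0) count=2: revealed 1 new [(4,0)] -> total=2
Click 3 (5,4) count=0: revealed 6 new [(4,3) (4,4) (4,5) (5,3) (5,4) (5,5)] -> total=8
Click 4 (3,1) count=0: revealed 10 new [(2,0) (2,1) (2,2) (2,3) (3,0) (3,1) (3,2) (3,3) (4,1) (4,2)] -> total=18

Answer: 18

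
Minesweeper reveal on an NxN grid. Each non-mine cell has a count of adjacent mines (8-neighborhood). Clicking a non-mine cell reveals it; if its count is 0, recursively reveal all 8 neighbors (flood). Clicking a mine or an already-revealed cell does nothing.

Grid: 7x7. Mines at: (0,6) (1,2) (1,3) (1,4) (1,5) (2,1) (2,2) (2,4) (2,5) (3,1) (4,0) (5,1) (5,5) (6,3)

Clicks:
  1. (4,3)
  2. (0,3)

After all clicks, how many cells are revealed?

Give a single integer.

Click 1 (4,3) count=0: revealed 9 new [(3,2) (3,3) (3,4) (4,2) (4,3) (4,4) (5,2) (5,3) (5,4)] -> total=9
Click 2 (0,3) count=3: revealed 1 new [(0,3)] -> total=10

Answer: 10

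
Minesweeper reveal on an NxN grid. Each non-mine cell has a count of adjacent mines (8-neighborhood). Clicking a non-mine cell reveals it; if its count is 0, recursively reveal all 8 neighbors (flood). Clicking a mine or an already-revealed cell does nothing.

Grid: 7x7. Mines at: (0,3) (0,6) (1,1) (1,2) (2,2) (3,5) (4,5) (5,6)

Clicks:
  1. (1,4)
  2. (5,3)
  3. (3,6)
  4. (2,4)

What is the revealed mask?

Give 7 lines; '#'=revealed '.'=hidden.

Answer: .......
....#..
##..#..
#####.#
#####..
######.
######.

Derivation:
Click 1 (1,4) count=1: revealed 1 new [(1,4)] -> total=1
Click 2 (5,3) count=0: revealed 24 new [(2,0) (2,1) (3,0) (3,1) (3,2) (3,3) (3,4) (4,0) (4,1) (4,2) (4,3) (4,4) (5,0) (5,1) (5,2) (5,3) (5,4) (5,5) (6,0) (6,1) (6,2) (6,3) (6,4) (6,5)] -> total=25
Click 3 (3,6) count=2: revealed 1 new [(3,6)] -> total=26
Click 4 (2,4) count=1: revealed 1 new [(2,4)] -> total=27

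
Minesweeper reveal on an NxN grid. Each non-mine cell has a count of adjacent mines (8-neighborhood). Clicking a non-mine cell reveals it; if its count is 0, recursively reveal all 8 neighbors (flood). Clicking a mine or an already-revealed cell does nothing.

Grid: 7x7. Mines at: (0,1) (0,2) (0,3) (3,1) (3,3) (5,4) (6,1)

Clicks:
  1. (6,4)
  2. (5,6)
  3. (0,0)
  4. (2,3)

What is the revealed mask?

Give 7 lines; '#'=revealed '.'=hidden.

Click 1 (6,4) count=1: revealed 1 new [(6,4)] -> total=1
Click 2 (5,6) count=0: revealed 19 new [(0,4) (0,5) (0,6) (1,4) (1,5) (1,6) (2,4) (2,5) (2,6) (3,4) (3,5) (3,6) (4,4) (4,5) (4,6) (5,5) (5,6) (6,5) (6,6)] -> total=20
Click 3 (0,0) count=1: revealed 1 new [(0,0)] -> total=21
Click 4 (2,3) count=1: revealed 1 new [(2,3)] -> total=22

Answer: #...###
....###
...####
....###
....###
.....##
....###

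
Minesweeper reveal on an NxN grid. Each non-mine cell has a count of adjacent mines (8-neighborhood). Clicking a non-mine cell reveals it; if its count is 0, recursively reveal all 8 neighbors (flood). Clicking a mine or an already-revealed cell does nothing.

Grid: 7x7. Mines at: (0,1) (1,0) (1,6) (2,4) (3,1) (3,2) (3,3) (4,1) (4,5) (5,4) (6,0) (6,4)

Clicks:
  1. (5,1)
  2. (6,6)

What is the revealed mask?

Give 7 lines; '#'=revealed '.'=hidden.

Answer: .......
.......
.......
.......
.......
.#...##
.....##

Derivation:
Click 1 (5,1) count=2: revealed 1 new [(5,1)] -> total=1
Click 2 (6,6) count=0: revealed 4 new [(5,5) (5,6) (6,5) (6,6)] -> total=5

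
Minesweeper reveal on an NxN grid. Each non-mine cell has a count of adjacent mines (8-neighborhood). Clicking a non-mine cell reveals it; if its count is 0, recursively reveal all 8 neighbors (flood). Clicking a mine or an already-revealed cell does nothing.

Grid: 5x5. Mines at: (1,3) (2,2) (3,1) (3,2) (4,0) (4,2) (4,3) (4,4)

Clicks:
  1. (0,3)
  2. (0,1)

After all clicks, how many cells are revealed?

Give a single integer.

Answer: 9

Derivation:
Click 1 (0,3) count=1: revealed 1 new [(0,3)] -> total=1
Click 2 (0,1) count=0: revealed 8 new [(0,0) (0,1) (0,2) (1,0) (1,1) (1,2) (2,0) (2,1)] -> total=9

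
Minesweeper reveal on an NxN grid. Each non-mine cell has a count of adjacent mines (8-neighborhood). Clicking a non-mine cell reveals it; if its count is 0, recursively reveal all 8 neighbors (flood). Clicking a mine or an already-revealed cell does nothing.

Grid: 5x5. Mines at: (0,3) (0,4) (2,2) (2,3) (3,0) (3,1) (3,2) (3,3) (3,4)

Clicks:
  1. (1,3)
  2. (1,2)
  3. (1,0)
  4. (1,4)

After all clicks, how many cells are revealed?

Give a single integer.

Click 1 (1,3) count=4: revealed 1 new [(1,3)] -> total=1
Click 2 (1,2) count=3: revealed 1 new [(1,2)] -> total=2
Click 3 (1,0) count=0: revealed 7 new [(0,0) (0,1) (0,2) (1,0) (1,1) (2,0) (2,1)] -> total=9
Click 4 (1,4) count=3: revealed 1 new [(1,4)] -> total=10

Answer: 10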